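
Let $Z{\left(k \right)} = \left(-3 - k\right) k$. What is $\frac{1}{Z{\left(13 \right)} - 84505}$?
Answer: $- \frac{1}{84713} \approx -1.1805 \cdot 10^{-5}$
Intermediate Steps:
$Z{\left(k \right)} = k \left(-3 - k\right)$
$\frac{1}{Z{\left(13 \right)} - 84505} = \frac{1}{\left(-1\right) 13 \left(3 + 13\right) - 84505} = \frac{1}{\left(-1\right) 13 \cdot 16 - 84505} = \frac{1}{-208 - 84505} = \frac{1}{-84713} = - \frac{1}{84713}$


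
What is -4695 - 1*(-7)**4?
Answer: -7096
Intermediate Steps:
-4695 - 1*(-7)**4 = -4695 - 1*2401 = -4695 - 2401 = -7096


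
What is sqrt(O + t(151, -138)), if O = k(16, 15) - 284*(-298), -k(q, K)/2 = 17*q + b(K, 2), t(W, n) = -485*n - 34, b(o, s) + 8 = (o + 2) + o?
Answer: 2*sqrt(37734) ≈ 388.50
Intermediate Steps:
b(o, s) = -6 + 2*o (b(o, s) = -8 + ((o + 2) + o) = -8 + ((2 + o) + o) = -8 + (2 + 2*o) = -6 + 2*o)
t(W, n) = -34 - 485*n
k(q, K) = 12 - 34*q - 4*K (k(q, K) = -2*(17*q + (-6 + 2*K)) = -2*(-6 + 2*K + 17*q) = 12 - 34*q - 4*K)
O = 84040 (O = (12 - 34*16 - 4*15) - 284*(-298) = (12 - 544 - 60) + 84632 = -592 + 84632 = 84040)
sqrt(O + t(151, -138)) = sqrt(84040 + (-34 - 485*(-138))) = sqrt(84040 + (-34 + 66930)) = sqrt(84040 + 66896) = sqrt(150936) = 2*sqrt(37734)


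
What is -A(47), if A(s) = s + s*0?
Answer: -47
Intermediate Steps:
A(s) = s (A(s) = s + 0 = s)
-A(47) = -1*47 = -47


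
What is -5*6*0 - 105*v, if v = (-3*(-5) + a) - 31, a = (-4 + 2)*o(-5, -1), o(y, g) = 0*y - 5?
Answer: 630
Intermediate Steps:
o(y, g) = -5 (o(y, g) = 0 - 5 = -5)
a = 10 (a = (-4 + 2)*(-5) = -2*(-5) = 10)
v = -6 (v = (-3*(-5) + 10) - 31 = (15 + 10) - 31 = 25 - 31 = -6)
-5*6*0 - 105*v = -5*6*0 - 105*(-6) = -30*0 + 630 = 0 + 630 = 630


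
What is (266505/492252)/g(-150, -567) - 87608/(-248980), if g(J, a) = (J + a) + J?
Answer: 3110267120281/8855025238860 ≈ 0.35124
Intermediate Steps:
g(J, a) = a + 2*J
(266505/492252)/g(-150, -567) - 87608/(-248980) = (266505/492252)/(-567 + 2*(-150)) - 87608/(-248980) = (266505*(1/492252))/(-567 - 300) - 87608*(-1/248980) = (88835/164084)/(-867) + 21902/62245 = (88835/164084)*(-1/867) + 21902/62245 = -88835/142260828 + 21902/62245 = 3110267120281/8855025238860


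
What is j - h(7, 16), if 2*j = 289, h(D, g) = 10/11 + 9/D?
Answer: 21915/154 ≈ 142.31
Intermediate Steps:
h(D, g) = 10/11 + 9/D (h(D, g) = 10*(1/11) + 9/D = 10/11 + 9/D)
j = 289/2 (j = (1/2)*289 = 289/2 ≈ 144.50)
j - h(7, 16) = 289/2 - (10/11 + 9/7) = 289/2 - 1*169/77 = 289/2 - 169/77 = 21915/154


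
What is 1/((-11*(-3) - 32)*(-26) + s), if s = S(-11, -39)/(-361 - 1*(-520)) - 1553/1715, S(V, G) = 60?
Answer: -90895/2411279 ≈ -0.037696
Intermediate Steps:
s = -48009/90895 (s = 60/(-361 - 1*(-520)) - 1553/1715 = 60/(-361 + 520) - 1553*1/1715 = 60/159 - 1553/1715 = 60*(1/159) - 1553/1715 = 20/53 - 1553/1715 = -48009/90895 ≈ -0.52818)
1/((-11*(-3) - 32)*(-26) + s) = 1/((-11*(-3) - 32)*(-26) - 48009/90895) = 1/((33 - 32)*(-26) - 48009/90895) = 1/(1*(-26) - 48009/90895) = 1/(-26 - 48009/90895) = 1/(-2411279/90895) = -90895/2411279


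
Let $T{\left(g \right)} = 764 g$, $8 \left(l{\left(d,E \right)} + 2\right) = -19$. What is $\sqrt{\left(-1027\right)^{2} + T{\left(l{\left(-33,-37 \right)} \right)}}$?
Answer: $\frac{\sqrt{4205546}}{2} \approx 1025.4$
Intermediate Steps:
$l{\left(d,E \right)} = - \frac{35}{8}$ ($l{\left(d,E \right)} = -2 + \frac{1}{8} \left(-19\right) = -2 - \frac{19}{8} = - \frac{35}{8}$)
$\sqrt{\left(-1027\right)^{2} + T{\left(l{\left(-33,-37 \right)} \right)}} = \sqrt{\left(-1027\right)^{2} + 764 \left(- \frac{35}{8}\right)} = \sqrt{1054729 - \frac{6685}{2}} = \sqrt{\frac{2102773}{2}} = \frac{\sqrt{4205546}}{2}$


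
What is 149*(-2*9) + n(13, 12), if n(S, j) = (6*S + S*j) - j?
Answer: -2460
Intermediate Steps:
n(S, j) = -j + 6*S + S*j
149*(-2*9) + n(13, 12) = 149*(-2*9) + (-1*12 + 6*13 + 13*12) = 149*(-18) + (-12 + 78 + 156) = -2682 + 222 = -2460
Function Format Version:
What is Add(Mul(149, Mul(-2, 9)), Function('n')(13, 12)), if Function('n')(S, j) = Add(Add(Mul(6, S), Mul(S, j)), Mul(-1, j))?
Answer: -2460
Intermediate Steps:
Function('n')(S, j) = Add(Mul(-1, j), Mul(6, S), Mul(S, j))
Add(Mul(149, Mul(-2, 9)), Function('n')(13, 12)) = Add(Mul(149, Mul(-2, 9)), Add(Mul(-1, 12), Mul(6, 13), Mul(13, 12))) = Add(Mul(149, -18), Add(-12, 78, 156)) = Add(-2682, 222) = -2460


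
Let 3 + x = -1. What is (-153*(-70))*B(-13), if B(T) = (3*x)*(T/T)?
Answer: -128520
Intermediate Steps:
x = -4 (x = -3 - 1 = -4)
B(T) = -12 (B(T) = (3*(-4))*(T/T) = -12*1 = -12)
(-153*(-70))*B(-13) = -153*(-70)*(-12) = 10710*(-12) = -128520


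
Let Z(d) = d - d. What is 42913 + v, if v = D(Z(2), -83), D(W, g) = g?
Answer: 42830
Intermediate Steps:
Z(d) = 0
v = -83
42913 + v = 42913 - 83 = 42830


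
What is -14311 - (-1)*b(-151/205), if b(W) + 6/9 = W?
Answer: -8802128/615 ≈ -14312.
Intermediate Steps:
b(W) = -⅔ + W
-14311 - (-1)*b(-151/205) = -14311 - (-1)*(-⅔ - 151/205) = -14311 - (-1)*(-863)/615 = -14311 - 1*863/615 = -14311 - 863/615 = -8802128/615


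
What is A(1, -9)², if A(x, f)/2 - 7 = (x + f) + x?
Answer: 0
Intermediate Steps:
A(x, f) = 14 + 2*f + 4*x (A(x, f) = 14 + 2*((x + f) + x) = 14 + 2*((f + x) + x) = 14 + 2*(f + 2*x) = 14 + (2*f + 4*x) = 14 + 2*f + 4*x)
A(1, -9)² = (14 + 2*(-9) + 4*1)² = (14 - 18 + 4)² = 0² = 0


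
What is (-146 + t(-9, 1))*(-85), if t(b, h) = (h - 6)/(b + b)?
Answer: 222955/18 ≈ 12386.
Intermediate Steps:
t(b, h) = (-6 + h)/(2*b) (t(b, h) = (-6 + h)/((2*b)) = (-6 + h)*(1/(2*b)) = (-6 + h)/(2*b))
(-146 + t(-9, 1))*(-85) = (-146 + (½)*(-6 + 1)/(-9))*(-85) = (-146 + (½)*(-⅑)*(-5))*(-85) = (-146 + 5/18)*(-85) = -2623/18*(-85) = 222955/18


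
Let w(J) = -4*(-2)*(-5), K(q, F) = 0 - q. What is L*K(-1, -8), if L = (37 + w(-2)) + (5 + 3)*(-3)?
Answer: -27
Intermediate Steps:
K(q, F) = -q
w(J) = -40 (w(J) = 8*(-5) = -40)
L = -27 (L = (37 - 40) + (5 + 3)*(-3) = -3 + 8*(-3) = -3 - 24 = -27)
L*K(-1, -8) = -(-27)*(-1) = -27*1 = -27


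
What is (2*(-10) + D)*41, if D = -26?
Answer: -1886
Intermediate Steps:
(2*(-10) + D)*41 = (2*(-10) - 26)*41 = (-20 - 26)*41 = -46*41 = -1886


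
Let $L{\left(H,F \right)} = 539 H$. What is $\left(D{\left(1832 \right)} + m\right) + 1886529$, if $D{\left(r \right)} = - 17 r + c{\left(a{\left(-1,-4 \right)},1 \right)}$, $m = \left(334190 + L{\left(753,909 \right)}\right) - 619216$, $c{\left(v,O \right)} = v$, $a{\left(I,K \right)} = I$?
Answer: $1976225$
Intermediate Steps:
$m = 120841$ ($m = \left(334190 + 539 \cdot 753\right) - 619216 = \left(334190 + 405867\right) - 619216 = 740057 - 619216 = 120841$)
$D{\left(r \right)} = -1 - 17 r$ ($D{\left(r \right)} = - 17 r - 1 = -1 - 17 r$)
$\left(D{\left(1832 \right)} + m\right) + 1886529 = \left(\left(-1 - 31144\right) + 120841\right) + 1886529 = \left(-31145 + 120841\right) + 1886529 = 89696 + 1886529 = 1976225$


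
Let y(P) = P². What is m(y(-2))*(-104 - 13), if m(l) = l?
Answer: -468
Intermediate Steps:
m(y(-2))*(-104 - 13) = (-2)²*(-104 - 13) = 4*(-117) = -468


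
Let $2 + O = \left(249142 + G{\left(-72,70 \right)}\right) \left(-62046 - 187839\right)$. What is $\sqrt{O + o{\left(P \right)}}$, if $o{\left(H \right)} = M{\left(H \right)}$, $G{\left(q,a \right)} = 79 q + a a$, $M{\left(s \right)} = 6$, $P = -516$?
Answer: $i \sqrt{62059939286} \approx 2.4912 \cdot 10^{5} i$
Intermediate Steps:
$G{\left(q,a \right)} = a^{2} + 79 q$ ($G{\left(q,a \right)} = 79 q + a^{2} = a^{2} + 79 q$)
$o{\left(H \right)} = 6$
$O = -62059939292$ ($O = -2 + \left(249142 + \left(70^{2} + 79 \left(-72\right)\right)\right) \left(-62046 - 187839\right) = -2 + \left(249142 + \left(4900 - 5688\right)\right) \left(-249885\right) = -2 + \left(249142 - 788\right) \left(-249885\right) = -2 + 248354 \left(-249885\right) = -2 - 62059939290 = -62059939292$)
$\sqrt{O + o{\left(P \right)}} = \sqrt{-62059939292 + 6} = \sqrt{-62059939286} = i \sqrt{62059939286}$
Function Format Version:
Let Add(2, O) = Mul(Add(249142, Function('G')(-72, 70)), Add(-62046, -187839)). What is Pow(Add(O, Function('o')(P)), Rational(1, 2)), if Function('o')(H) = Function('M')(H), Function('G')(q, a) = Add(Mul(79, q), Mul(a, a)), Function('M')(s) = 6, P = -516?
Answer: Mul(I, Pow(62059939286, Rational(1, 2))) ≈ Mul(2.4912e+5, I)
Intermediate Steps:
Function('G')(q, a) = Add(Pow(a, 2), Mul(79, q)) (Function('G')(q, a) = Add(Mul(79, q), Pow(a, 2)) = Add(Pow(a, 2), Mul(79, q)))
Function('o')(H) = 6
O = -62059939292 (O = Add(-2, Mul(Add(249142, Add(Pow(70, 2), Mul(79, -72))), Add(-62046, -187839))) = Add(-2, Mul(Add(249142, Add(4900, -5688)), -249885)) = Add(-2, Mul(Add(249142, -788), -249885)) = Add(-2, Mul(248354, -249885)) = Add(-2, -62059939290) = -62059939292)
Pow(Add(O, Function('o')(P)), Rational(1, 2)) = Pow(Add(-62059939292, 6), Rational(1, 2)) = Pow(-62059939286, Rational(1, 2)) = Mul(I, Pow(62059939286, Rational(1, 2)))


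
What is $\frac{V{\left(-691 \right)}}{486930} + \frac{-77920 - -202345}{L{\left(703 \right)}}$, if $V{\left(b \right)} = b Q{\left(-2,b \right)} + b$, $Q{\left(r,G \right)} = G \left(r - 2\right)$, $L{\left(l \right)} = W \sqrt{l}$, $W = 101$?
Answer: $- \frac{382123}{97386} + \frac{124425 \sqrt{703}}{71003} \approx 42.539$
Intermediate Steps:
$L{\left(l \right)} = 101 \sqrt{l}$
$Q{\left(r,G \right)} = G \left(-2 + r\right)$
$V{\left(b \right)} = b - 4 b^{2}$ ($V{\left(b \right)} = b b \left(-2 - 2\right) + b = b b \left(-4\right) + b = b \left(- 4 b\right) + b = - 4 b^{2} + b = b - 4 b^{2}$)
$\frac{V{\left(-691 \right)}}{486930} + \frac{-77920 - -202345}{L{\left(703 \right)}} = \frac{\left(-691\right) \left(1 - -2764\right)}{486930} + \frac{-77920 - -202345}{101 \sqrt{703}} = - 691 \left(1 + 2764\right) \frac{1}{486930} + \left(-77920 + 202345\right) \frac{\sqrt{703}}{71003} = \left(-691\right) 2765 \cdot \frac{1}{486930} + 124425 \frac{\sqrt{703}}{71003} = \left(-1910615\right) \frac{1}{486930} + \frac{124425 \sqrt{703}}{71003} = - \frac{382123}{97386} + \frac{124425 \sqrt{703}}{71003}$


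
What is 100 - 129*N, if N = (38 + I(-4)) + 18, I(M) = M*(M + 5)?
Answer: -6608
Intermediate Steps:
I(M) = M*(5 + M)
N = 52 (N = (38 - 4*(5 - 4)) + 18 = (38 - 4*1) + 18 = (38 - 4) + 18 = 34 + 18 = 52)
100 - 129*N = 100 - 129*52 = 100 - 6708 = -6608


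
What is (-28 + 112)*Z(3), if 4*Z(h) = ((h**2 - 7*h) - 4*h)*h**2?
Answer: -4536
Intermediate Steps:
Z(h) = h**2*(h**2 - 11*h)/4 (Z(h) = (((h**2 - 7*h) - 4*h)*h**2)/4 = ((h**2 - 11*h)*h**2)/4 = (h**2*(h**2 - 11*h))/4 = h**2*(h**2 - 11*h)/4)
(-28 + 112)*Z(3) = (-28 + 112)*((1/4)*3**3*(-11 + 3)) = 84*((1/4)*27*(-8)) = 84*(-54) = -4536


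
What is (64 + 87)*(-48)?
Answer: -7248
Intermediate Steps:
(64 + 87)*(-48) = 151*(-48) = -7248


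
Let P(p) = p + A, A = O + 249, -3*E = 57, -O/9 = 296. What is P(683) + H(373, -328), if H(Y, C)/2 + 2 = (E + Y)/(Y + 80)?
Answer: -261900/151 ≈ -1734.4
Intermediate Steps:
O = -2664 (O = -9*296 = -2664)
E = -19 (E = -1/3*57 = -19)
A = -2415 (A = -2664 + 249 = -2415)
P(p) = -2415 + p (P(p) = p - 2415 = -2415 + p)
H(Y, C) = -4 + 2*(-19 + Y)/(80 + Y) (H(Y, C) = -4 + 2*((-19 + Y)/(Y + 80)) = -4 + 2*((-19 + Y)/(80 + Y)) = -4 + 2*(-19 + Y)/(80 + Y))
P(683) + H(373, -328) = (-2415 + 683) + 2*(-179 - 1*373)/(80 + 373) = -1732 + 2*(-179 - 373)/453 = -1732 + 2*(1/453)*(-552) = -1732 - 368/151 = -261900/151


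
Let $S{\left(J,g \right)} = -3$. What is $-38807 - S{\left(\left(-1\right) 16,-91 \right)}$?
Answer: $-38804$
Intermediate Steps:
$-38807 - S{\left(\left(-1\right) 16,-91 \right)} = -38807 - -3 = -38807 + 3 = -38804$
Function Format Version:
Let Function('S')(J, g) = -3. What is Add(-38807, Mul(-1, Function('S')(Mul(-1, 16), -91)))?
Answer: -38804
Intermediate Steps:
Add(-38807, Mul(-1, Function('S')(Mul(-1, 16), -91))) = Add(-38807, Mul(-1, -3)) = Add(-38807, 3) = -38804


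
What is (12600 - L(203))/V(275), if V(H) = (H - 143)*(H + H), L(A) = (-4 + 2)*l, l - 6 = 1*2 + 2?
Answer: 631/3630 ≈ 0.17383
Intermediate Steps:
l = 10 (l = 6 + (1*2 + 2) = 6 + (2 + 2) = 6 + 4 = 10)
L(A) = -20 (L(A) = (-4 + 2)*10 = -2*10 = -20)
V(H) = 2*H*(-143 + H) (V(H) = (-143 + H)*(2*H) = 2*H*(-143 + H))
(12600 - L(203))/V(275) = (12600 - 1*(-20))/((2*275*(-143 + 275))) = (12600 + 20)/((2*275*132)) = 12620/72600 = 12620*(1/72600) = 631/3630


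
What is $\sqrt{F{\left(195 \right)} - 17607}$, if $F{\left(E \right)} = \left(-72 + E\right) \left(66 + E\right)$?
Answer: $4 \sqrt{906} \approx 120.4$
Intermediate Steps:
$\sqrt{F{\left(195 \right)} - 17607} = \sqrt{\left(-4752 + 195^{2} - 1170\right) - 17607} = \sqrt{\left(-4752 + 38025 - 1170\right) - 17607} = \sqrt{32103 - 17607} = \sqrt{14496} = 4 \sqrt{906}$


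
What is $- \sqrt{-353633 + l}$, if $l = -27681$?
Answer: $- i \sqrt{381314} \approx - 617.51 i$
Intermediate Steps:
$- \sqrt{-353633 + l} = - \sqrt{-353633 - 27681} = - \sqrt{-381314} = - i \sqrt{381314}$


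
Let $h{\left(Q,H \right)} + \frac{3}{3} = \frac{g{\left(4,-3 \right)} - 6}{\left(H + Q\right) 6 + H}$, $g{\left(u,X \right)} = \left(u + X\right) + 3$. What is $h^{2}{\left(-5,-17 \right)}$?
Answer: $\frac{21609}{22201} \approx 0.97333$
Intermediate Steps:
$g{\left(u,X \right)} = 3 + X + u$ ($g{\left(u,X \right)} = \left(X + u\right) + 3 = 3 + X + u$)
$h{\left(Q,H \right)} = -1 - \frac{2}{6 Q + 7 H}$ ($h{\left(Q,H \right)} = -1 + \frac{\left(3 - 3 + 4\right) - 6}{\left(H + Q\right) 6 + H} = -1 + \frac{4 - 6}{\left(6 H + 6 Q\right) + H} = -1 - \frac{2}{6 Q + 7 H}$)
$h^{2}{\left(-5,-17 \right)} = \left(\frac{-2 - -119 - -30}{6 \left(-5\right) + 7 \left(-17\right)}\right)^{2} = \left(\frac{-2 + 119 + 30}{-30 - 119}\right)^{2} = \left(\frac{1}{-149} \cdot 147\right)^{2} = \left(\left(- \frac{1}{149}\right) 147\right)^{2} = \left(- \frac{147}{149}\right)^{2} = \frac{21609}{22201}$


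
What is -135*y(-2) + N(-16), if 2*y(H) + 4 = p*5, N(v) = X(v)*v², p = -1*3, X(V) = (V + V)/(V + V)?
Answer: 3077/2 ≈ 1538.5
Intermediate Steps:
X(V) = 1 (X(V) = (2*V)/((2*V)) = (2*V)*(1/(2*V)) = 1)
p = -3
N(v) = v² (N(v) = 1*v² = v²)
y(H) = -19/2 (y(H) = -2 + (-3*5)/2 = -2 + (½)*(-15) = -2 - 15/2 = -19/2)
-135*y(-2) + N(-16) = -135*(-19/2) + (-16)² = 2565/2 + 256 = 3077/2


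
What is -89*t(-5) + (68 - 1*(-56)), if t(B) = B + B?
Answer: 1014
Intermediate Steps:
t(B) = 2*B
-89*t(-5) + (68 - 1*(-56)) = -178*(-5) + (68 - 1*(-56)) = -89*(-10) + (68 + 56) = 890 + 124 = 1014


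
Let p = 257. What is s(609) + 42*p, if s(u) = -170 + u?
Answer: 11233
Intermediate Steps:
s(609) + 42*p = (-170 + 609) + 42*257 = 439 + 10794 = 11233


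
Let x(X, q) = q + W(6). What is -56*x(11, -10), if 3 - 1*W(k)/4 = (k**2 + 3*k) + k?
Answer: 13328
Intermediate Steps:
W(k) = 12 - 16*k - 4*k**2 (W(k) = 12 - 4*((k**2 + 3*k) + k) = 12 - 4*(k**2 + 4*k) = 12 + (-16*k - 4*k**2) = 12 - 16*k - 4*k**2)
x(X, q) = -228 + q (x(X, q) = q + (12 - 16*6 - 4*6**2) = q + (12 - 96 - 4*36) = q + (12 - 96 - 144) = q - 228 = -228 + q)
-56*x(11, -10) = -56*(-228 - 10) = -56*(-238) = 13328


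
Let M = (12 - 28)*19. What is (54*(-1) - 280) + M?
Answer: -638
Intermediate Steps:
M = -304 (M = -16*19 = -304)
(54*(-1) - 280) + M = (54*(-1) - 280) - 304 = (-54 - 280) - 304 = -334 - 304 = -638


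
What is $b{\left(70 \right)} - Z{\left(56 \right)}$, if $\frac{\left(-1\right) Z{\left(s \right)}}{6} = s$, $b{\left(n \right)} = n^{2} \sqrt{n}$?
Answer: $336 + 4900 \sqrt{70} \approx 41332.0$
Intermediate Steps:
$b{\left(n \right)} = n^{\frac{5}{2}}$
$Z{\left(s \right)} = - 6 s$
$b{\left(70 \right)} - Z{\left(56 \right)} = 70^{\frac{5}{2}} - \left(-6\right) 56 = 4900 \sqrt{70} - -336 = 4900 \sqrt{70} + 336 = 336 + 4900 \sqrt{70}$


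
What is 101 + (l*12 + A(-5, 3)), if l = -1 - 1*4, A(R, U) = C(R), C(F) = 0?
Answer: 41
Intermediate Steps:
A(R, U) = 0
l = -5 (l = -1 - 4 = -5)
101 + (l*12 + A(-5, 3)) = 101 + (-5*12 + 0) = 101 + (-60 + 0) = 101 - 60 = 41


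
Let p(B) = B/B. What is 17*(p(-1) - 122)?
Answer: -2057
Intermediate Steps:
p(B) = 1
17*(p(-1) - 122) = 17*(1 - 122) = 17*(-121) = -2057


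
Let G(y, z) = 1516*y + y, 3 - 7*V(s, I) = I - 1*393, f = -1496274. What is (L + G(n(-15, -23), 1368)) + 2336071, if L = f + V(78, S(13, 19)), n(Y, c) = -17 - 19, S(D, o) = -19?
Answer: 5496710/7 ≈ 7.8524e+5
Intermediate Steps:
V(s, I) = 396/7 - I/7 (V(s, I) = 3/7 - (I - 1*393)/7 = 3/7 - (I - 393)/7 = 3/7 - (-393 + I)/7 = 3/7 + (393/7 - I/7) = 396/7 - I/7)
n(Y, c) = -36
L = -10473503/7 (L = -1496274 + (396/7 - ⅐*(-19)) = -1496274 + (396/7 + 19/7) = -1496274 + 415/7 = -10473503/7 ≈ -1.4962e+6)
G(y, z) = 1517*y
(L + G(n(-15, -23), 1368)) + 2336071 = (-10473503/7 + 1517*(-36)) + 2336071 = (-10473503/7 - 54612) + 2336071 = -10855787/7 + 2336071 = 5496710/7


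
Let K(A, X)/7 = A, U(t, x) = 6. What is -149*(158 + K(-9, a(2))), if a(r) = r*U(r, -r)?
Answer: -14155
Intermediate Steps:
a(r) = 6*r (a(r) = r*6 = 6*r)
K(A, X) = 7*A
-149*(158 + K(-9, a(2))) = -149*(158 + 7*(-9)) = -149*(158 - 63) = -149*95 = -14155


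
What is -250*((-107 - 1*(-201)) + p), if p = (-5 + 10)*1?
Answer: -24750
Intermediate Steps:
p = 5 (p = 5*1 = 5)
-250*((-107 - 1*(-201)) + p) = -250*((-107 - 1*(-201)) + 5) = -250*((-107 + 201) + 5) = -250*(94 + 5) = -250*99 = -24750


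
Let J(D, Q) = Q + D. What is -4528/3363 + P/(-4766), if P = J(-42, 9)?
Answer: -21469469/16028058 ≈ -1.3395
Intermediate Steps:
J(D, Q) = D + Q
P = -33 (P = -42 + 9 = -33)
-4528/3363 + P/(-4766) = -4528/3363 - 33/(-4766) = -4528*1/3363 - 33*(-1/4766) = -4528/3363 + 33/4766 = -21469469/16028058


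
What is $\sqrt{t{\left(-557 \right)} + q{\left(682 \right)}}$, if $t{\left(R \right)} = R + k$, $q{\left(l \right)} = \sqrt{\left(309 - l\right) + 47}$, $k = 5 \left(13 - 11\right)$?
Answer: $\sqrt{-547 + i \sqrt{326}} \approx 0.3859 + 23.391 i$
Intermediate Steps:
$k = 10$ ($k = 5 \cdot 2 = 10$)
$q{\left(l \right)} = \sqrt{356 - l}$
$t{\left(R \right)} = 10 + R$ ($t{\left(R \right)} = R + 10 = 10 + R$)
$\sqrt{t{\left(-557 \right)} + q{\left(682 \right)}} = \sqrt{\left(10 - 557\right) + \sqrt{356 - 682}} = \sqrt{-547 + \sqrt{356 - 682}} = \sqrt{-547 + \sqrt{-326}} = \sqrt{-547 + i \sqrt{326}}$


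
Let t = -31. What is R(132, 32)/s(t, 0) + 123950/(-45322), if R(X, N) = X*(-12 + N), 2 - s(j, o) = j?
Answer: 1750905/22661 ≈ 77.265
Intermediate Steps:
s(j, o) = 2 - j
R(132, 32)/s(t, 0) + 123950/(-45322) = (132*(-12 + 32))/(2 - 1*(-31)) + 123950/(-45322) = (132*20)/(2 + 31) + 123950*(-1/45322) = 2640/33 - 61975/22661 = 2640*(1/33) - 61975/22661 = 80 - 61975/22661 = 1750905/22661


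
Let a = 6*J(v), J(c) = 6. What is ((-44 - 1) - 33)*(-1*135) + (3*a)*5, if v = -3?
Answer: 11070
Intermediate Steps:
a = 36 (a = 6*6 = 36)
((-44 - 1) - 33)*(-1*135) + (3*a)*5 = ((-44 - 1) - 33)*(-1*135) + (3*36)*5 = (-45 - 33)*(-135) + 108*5 = -78*(-135) + 540 = 10530 + 540 = 11070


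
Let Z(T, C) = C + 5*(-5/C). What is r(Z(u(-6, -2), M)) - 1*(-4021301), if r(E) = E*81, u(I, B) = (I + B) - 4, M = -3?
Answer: 4021733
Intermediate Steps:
u(I, B) = -4 + B + I (u(I, B) = (B + I) - 4 = -4 + B + I)
Z(T, C) = C - 25/C
r(E) = 81*E
r(Z(u(-6, -2), M)) - 1*(-4021301) = 81*(-3 - 25/(-3)) - 1*(-4021301) = 81*(-3 - 25*(-1/3)) + 4021301 = 81*(-3 + 25/3) + 4021301 = 81*(16/3) + 4021301 = 432 + 4021301 = 4021733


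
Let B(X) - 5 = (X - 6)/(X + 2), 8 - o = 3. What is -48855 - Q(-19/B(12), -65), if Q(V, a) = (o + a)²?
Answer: -52455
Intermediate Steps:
o = 5 (o = 8 - 1*3 = 8 - 3 = 5)
B(X) = 5 + (-6 + X)/(2 + X) (B(X) = 5 + (X - 6)/(X + 2) = 5 + (-6 + X)/(2 + X))
Q(V, a) = (5 + a)²
-48855 - Q(-19/B(12), -65) = -48855 - (5 - 65)² = -48855 - 1*(-60)² = -48855 - 1*3600 = -48855 - 3600 = -52455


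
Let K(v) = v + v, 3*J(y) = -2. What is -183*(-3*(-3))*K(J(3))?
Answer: 2196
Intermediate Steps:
J(y) = -⅔ (J(y) = (⅓)*(-2) = -⅔)
K(v) = 2*v
-183*(-3*(-3))*K(J(3)) = -183*(-3*(-3))*2*(-⅔) = -1647*(-4)/3 = -183*(-12) = 2196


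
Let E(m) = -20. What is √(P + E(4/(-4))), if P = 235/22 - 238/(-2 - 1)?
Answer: √304986/66 ≈ 8.3675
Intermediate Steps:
P = 5941/66 (P = 235*(1/22) - 238/(1*(-3)) = 235/22 - 238/(-3) = 235/22 - 238*(-⅓) = 235/22 + 238/3 = 5941/66 ≈ 90.015)
√(P + E(4/(-4))) = √(5941/66 - 20) = √(4621/66) = √304986/66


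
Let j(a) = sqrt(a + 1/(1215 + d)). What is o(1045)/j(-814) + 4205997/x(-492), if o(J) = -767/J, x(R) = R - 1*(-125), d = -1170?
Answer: -4205997/367 + 2301*I*sqrt(183145)/38277305 ≈ -11460.0 + 0.025726*I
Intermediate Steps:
x(R) = 125 + R (x(R) = R + 125 = 125 + R)
j(a) = sqrt(1/45 + a) (j(a) = sqrt(a + 1/(1215 - 1170)) = sqrt(a + 1/45) = sqrt(1/45 + a))
o(1045)/j(-814) + 4205997/x(-492) = (-767/1045)/((sqrt(5 + 225*(-814))/15)) + 4205997/(125 - 492) = (-767*1/1045)/((sqrt(5 - 183150)/15)) + 4205997/(-367) = -767*(-3*I*sqrt(183145)/36629)/1045 + 4205997*(-1/367) = -767*(-3*I*sqrt(183145)/36629)/1045 - 4205997/367 = -(-2301)*I*sqrt(183145)/38277305 - 4205997/367 = 2301*I*sqrt(183145)/38277305 - 4205997/367 = -4205997/367 + 2301*I*sqrt(183145)/38277305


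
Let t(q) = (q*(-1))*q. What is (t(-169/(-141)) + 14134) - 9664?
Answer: 88839509/19881 ≈ 4468.6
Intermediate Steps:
t(q) = -q**2 (t(q) = (-q)*q = -q**2)
(t(-169/(-141)) + 14134) - 9664 = (-(-169/(-141))**2 + 14134) - 9664 = (-(-169*(-1/141))**2 + 14134) - 9664 = (-(169/141)**2 + 14134) - 9664 = (-1*28561/19881 + 14134) - 9664 = (-28561/19881 + 14134) - 9664 = 280969493/19881 - 9664 = 88839509/19881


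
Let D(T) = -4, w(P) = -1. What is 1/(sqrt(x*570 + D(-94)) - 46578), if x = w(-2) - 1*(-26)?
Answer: -23289/1084747919 - sqrt(14246)/2169495838 ≈ -2.1525e-5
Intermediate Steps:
x = 25 (x = -1 - 1*(-26) = -1 + 26 = 25)
1/(sqrt(x*570 + D(-94)) - 46578) = 1/(sqrt(25*570 - 4) - 46578) = 1/(sqrt(14250 - 4) - 46578) = 1/(sqrt(14246) - 46578) = 1/(-46578 + sqrt(14246))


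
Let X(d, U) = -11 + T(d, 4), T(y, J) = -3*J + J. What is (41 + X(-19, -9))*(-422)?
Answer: -9284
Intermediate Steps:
T(y, J) = -2*J
X(d, U) = -19 (X(d, U) = -11 - 2*4 = -11 - 8 = -19)
(41 + X(-19, -9))*(-422) = (41 - 19)*(-422) = 22*(-422) = -9284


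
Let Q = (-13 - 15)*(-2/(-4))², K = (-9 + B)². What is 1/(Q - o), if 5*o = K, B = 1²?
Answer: -5/99 ≈ -0.050505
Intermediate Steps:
B = 1
K = 64 (K = (-9 + 1)² = (-8)² = 64)
o = 64/5 (o = (⅕)*64 = 64/5 ≈ 12.800)
Q = -7 (Q = -28*(-2*(-¼))² = -28*(½)² = -28*¼ = -7)
1/(Q - o) = 1/(-7 - 1*64/5) = 1/(-7 - 64/5) = 1/(-99/5) = -5/99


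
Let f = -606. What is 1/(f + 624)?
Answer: 1/18 ≈ 0.055556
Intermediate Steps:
1/(f + 624) = 1/(-606 + 624) = 1/18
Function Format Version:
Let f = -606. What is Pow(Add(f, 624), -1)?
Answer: Rational(1, 18) ≈ 0.055556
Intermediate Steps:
Pow(Add(f, 624), -1) = Pow(Add(-606, 624), -1) = Pow(18, -1) = Rational(1, 18)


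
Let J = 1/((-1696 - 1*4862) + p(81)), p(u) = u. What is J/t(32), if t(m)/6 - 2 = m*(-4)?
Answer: 1/4896612 ≈ 2.0422e-7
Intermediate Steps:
J = -1/6477 (J = 1/((-1696 - 1*4862) + 81) = 1/((-1696 - 4862) + 81) = 1/(-6558 + 81) = 1/(-6477) = -1/6477 ≈ -0.00015439)
t(m) = 12 - 24*m (t(m) = 12 + 6*(m*(-4)) = 12 + 6*(-4*m) = 12 - 24*m)
J/t(32) = -1/(6477*(12 - 24*32)) = -1/(6477*(12 - 768)) = -1/6477/(-756) = -1/6477*(-1/756) = 1/4896612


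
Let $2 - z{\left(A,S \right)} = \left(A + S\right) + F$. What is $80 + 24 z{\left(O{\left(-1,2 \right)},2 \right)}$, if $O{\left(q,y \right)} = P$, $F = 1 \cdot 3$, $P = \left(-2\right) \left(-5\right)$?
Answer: $-232$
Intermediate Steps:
$P = 10$
$F = 3$
$O{\left(q,y \right)} = 10$
$z{\left(A,S \right)} = -1 - A - S$ ($z{\left(A,S \right)} = 2 - \left(\left(A + S\right) + 3\right) = 2 - \left(3 + A + S\right) = -1 - A - S$)
$80 + 24 z{\left(O{\left(-1,2 \right)},2 \right)} = 80 + 24 \left(-1 - 10 - 2\right) = 80 + 24 \left(-13\right) = 80 - 312 = -232$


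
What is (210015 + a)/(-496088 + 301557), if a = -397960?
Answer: 187945/194531 ≈ 0.96614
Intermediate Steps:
(210015 + a)/(-496088 + 301557) = (210015 - 397960)/(-496088 + 301557) = -187945/(-194531) = -187945*(-1/194531) = 187945/194531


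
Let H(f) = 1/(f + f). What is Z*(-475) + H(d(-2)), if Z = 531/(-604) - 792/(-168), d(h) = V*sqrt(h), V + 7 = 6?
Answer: -7702125/4228 + I*sqrt(2)/4 ≈ -1821.7 + 0.35355*I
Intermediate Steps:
V = -1 (V = -7 + 6 = -1)
d(h) = -sqrt(h)
H(f) = 1/(2*f)
Z = 16215/4228 (Z = 531*(-1/604) - 792*(-1/168) = -531/604 + 33/7 = 16215/4228 ≈ 3.8351)
Z*(-475) + H(d(-2)) = (16215/4228)*(-475) + 1/(2*((-sqrt(-2)))) = -7702125/4228 + 1/(2*((-I*sqrt(2)))) = -7702125/4228 + (I*sqrt(2)/2)/2 = -7702125/4228 + I*sqrt(2)/4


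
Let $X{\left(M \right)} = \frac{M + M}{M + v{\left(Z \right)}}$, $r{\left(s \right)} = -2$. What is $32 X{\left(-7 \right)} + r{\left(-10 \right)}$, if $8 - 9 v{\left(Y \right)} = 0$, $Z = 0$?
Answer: $\frac{3922}{55} \approx 71.309$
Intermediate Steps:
$v{\left(Y \right)} = \frac{8}{9}$ ($v{\left(Y \right)} = \frac{8}{9} - 0 = \frac{8}{9} + 0 = \frac{8}{9}$)
$X{\left(M \right)} = \frac{2 M}{\frac{8}{9} + M}$ ($X{\left(M \right)} = \frac{M + M}{M + \frac{8}{9}} = \frac{2 M}{\frac{8}{9} + M}$)
$32 X{\left(-7 \right)} + r{\left(-10 \right)} = 32 \cdot 18 \left(-7\right) \frac{1}{8 + 9 \left(-7\right)} - 2 = 32 \cdot 18 \left(-7\right) \frac{1}{8 - 63} - 2 = 32 \cdot 18 \left(-7\right) \frac{1}{-55} - 2 = 32 \cdot 18 \left(-7\right) \left(- \frac{1}{55}\right) - 2 = 32 \cdot \frac{126}{55} - 2 = \frac{4032}{55} - 2 = \frac{3922}{55}$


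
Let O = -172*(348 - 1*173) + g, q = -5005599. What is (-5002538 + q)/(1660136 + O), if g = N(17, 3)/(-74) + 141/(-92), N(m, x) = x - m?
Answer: -34067698348/5548637971 ≈ -6.1398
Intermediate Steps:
g = -4573/3404 (g = (3 - 1*17)/(-74) + 141/(-92) = (3 - 17)*(-1/74) + 141*(-1/92) = -14*(-1/74) - 141/92 = 7/37 - 141/92 = -4573/3404 ≈ -1.3434)
O = -102464973/3404 (O = -172*(348 - 1*173) - 4573/3404 = -172*(348 - 173) - 4573/3404 = -172*175 - 4573/3404 = -30100 - 4573/3404 = -102464973/3404 ≈ -30101.)
(-5002538 + q)/(1660136 + O) = (-5002538 - 5005599)/(1660136 - 102464973/3404) = -10008137/5548637971/3404 = -10008137*3404/5548637971 = -34067698348/5548637971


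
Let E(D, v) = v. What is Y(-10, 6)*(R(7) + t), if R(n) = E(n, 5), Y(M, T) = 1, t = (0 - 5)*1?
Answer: 0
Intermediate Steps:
t = -5 (t = -5*1 = -5)
R(n) = 5
Y(-10, 6)*(R(7) + t) = 1*(5 - 5) = 1*0 = 0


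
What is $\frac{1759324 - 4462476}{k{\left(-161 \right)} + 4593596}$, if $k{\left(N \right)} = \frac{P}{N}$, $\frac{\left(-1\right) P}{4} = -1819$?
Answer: $- \frac{27200467}{46222605} \approx -0.58847$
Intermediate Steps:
$P = 7276$ ($P = \left(-4\right) \left(-1819\right) = 7276$)
$k{\left(N \right)} = \frac{7276}{N}$
$\frac{1759324 - 4462476}{k{\left(-161 \right)} + 4593596} = \frac{1759324 - 4462476}{\frac{7276}{-161} + 4593596} = - \frac{2703152}{7276 \left(- \frac{1}{161}\right) + 4593596} = - \frac{2703152}{- \frac{7276}{161} + 4593596} = - \frac{2703152}{\frac{739561680}{161}} = \left(-2703152\right) \frac{161}{739561680} = - \frac{27200467}{46222605}$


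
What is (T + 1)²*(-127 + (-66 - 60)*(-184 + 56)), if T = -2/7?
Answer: 400025/49 ≈ 8163.8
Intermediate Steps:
T = -2/7 (T = -2*⅐ = -2/7 ≈ -0.28571)
(T + 1)²*(-127 + (-66 - 60)*(-184 + 56)) = (-2/7 + 1)²*(-127 + (-66 - 60)*(-184 + 56)) = (5/7)²*(-127 - 126*(-128)) = 25*(-127 + 16128)/49 = (25/49)*16001 = 400025/49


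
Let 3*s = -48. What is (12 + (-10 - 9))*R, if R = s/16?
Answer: 7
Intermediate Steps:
s = -16 (s = (⅓)*(-48) = -16)
R = -1 (R = -16/16 = -16*1/16 = -1)
(12 + (-10 - 9))*R = (12 + (-10 - 9))*(-1) = (12 - 19)*(-1) = -7*(-1) = 7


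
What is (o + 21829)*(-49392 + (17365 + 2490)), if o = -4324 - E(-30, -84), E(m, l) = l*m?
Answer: -442611945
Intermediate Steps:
o = -6844 (o = -4324 - (-84)*(-30) = -4324 - 1*2520 = -4324 - 2520 = -6844)
(o + 21829)*(-49392 + (17365 + 2490)) = (-6844 + 21829)*(-49392 + (17365 + 2490)) = 14985*(-49392 + 19855) = 14985*(-29537) = -442611945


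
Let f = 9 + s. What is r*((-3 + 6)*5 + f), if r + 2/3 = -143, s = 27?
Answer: -7327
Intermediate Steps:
r = -431/3 (r = -⅔ - 143 = -431/3 ≈ -143.67)
f = 36 (f = 9 + 27 = 36)
r*((-3 + 6)*5 + f) = -431*((-3 + 6)*5 + 36)/3 = -431*(3*5 + 36)/3 = -431*(15 + 36)/3 = -431/3*51 = -7327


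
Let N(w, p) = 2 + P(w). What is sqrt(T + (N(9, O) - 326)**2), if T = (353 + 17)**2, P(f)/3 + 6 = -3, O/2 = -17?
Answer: sqrt(260101) ≈ 510.00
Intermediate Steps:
O = -34 (O = 2*(-17) = -34)
P(f) = -27 (P(f) = -18 + 3*(-3) = -18 - 9 = -27)
N(w, p) = -25 (N(w, p) = 2 - 27 = -25)
T = 136900 (T = 370**2 = 136900)
sqrt(T + (N(9, O) - 326)**2) = sqrt(136900 + (-25 - 326)**2) = sqrt(136900 + (-351)**2) = sqrt(136900 + 123201) = sqrt(260101)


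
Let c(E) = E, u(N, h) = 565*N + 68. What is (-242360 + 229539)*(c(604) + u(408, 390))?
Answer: -2964112632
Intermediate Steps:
u(N, h) = 68 + 565*N
(-242360 + 229539)*(c(604) + u(408, 390)) = (-242360 + 229539)*(604 + (68 + 565*408)) = -12821*(604 + (68 + 230520)) = -12821*(604 + 230588) = -12821*231192 = -2964112632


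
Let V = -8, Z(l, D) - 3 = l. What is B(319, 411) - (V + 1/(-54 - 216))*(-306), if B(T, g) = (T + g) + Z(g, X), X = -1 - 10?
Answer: -19577/15 ≈ -1305.1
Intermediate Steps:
X = -11
Z(l, D) = 3 + l
B(T, g) = 3 + T + 2*g (B(T, g) = (T + g) + (3 + g) = 3 + T + 2*g)
B(319, 411) - (V + 1/(-54 - 216))*(-306) = (3 + 319 + 2*411) - (-8 + 1/(-54 - 216))*(-306) = (3 + 319 + 822) - (-8 + 1/(-270))*(-306) = 1144 - (-8 - 1/270)*(-306) = 1144 - (-2161)*(-306)/270 = 1144 - 1*36737/15 = 1144 - 36737/15 = -19577/15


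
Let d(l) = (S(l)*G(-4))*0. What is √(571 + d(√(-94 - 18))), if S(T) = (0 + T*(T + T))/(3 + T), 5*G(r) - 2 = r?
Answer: √571 ≈ 23.896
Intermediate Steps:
G(r) = ⅖ + r/5
S(T) = 2*T²/(3 + T) (S(T) = (0 + T*(2*T))/(3 + T) = (0 + 2*T²)/(3 + T) = (2*T²)/(3 + T) = 2*T²/(3 + T))
d(l) = 0 (d(l) = ((2*l²/(3 + l))*(⅖ + (⅕)*(-4)))*0 = ((2*l²/(3 + l))*(⅖ - ⅘))*0 = ((2*l²/(3 + l))*(-⅖))*0 = -4*l²/(5*(3 + l))*0 = 0)
√(571 + d(√(-94 - 18))) = √(571 + 0) = √571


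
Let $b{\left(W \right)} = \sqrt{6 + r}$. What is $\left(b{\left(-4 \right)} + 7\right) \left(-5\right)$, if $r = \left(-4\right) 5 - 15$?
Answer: $-35 - 5 i \sqrt{29} \approx -35.0 - 26.926 i$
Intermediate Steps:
$r = -35$ ($r = -20 - 15 = -35$)
$b{\left(W \right)} = i \sqrt{29}$ ($b{\left(W \right)} = \sqrt{6 - 35} = \sqrt{-29} = i \sqrt{29}$)
$\left(b{\left(-4 \right)} + 7\right) \left(-5\right) = \left(i \sqrt{29} + 7\right) \left(-5\right) = \left(7 + i \sqrt{29}\right) \left(-5\right) = -35 - 5 i \sqrt{29}$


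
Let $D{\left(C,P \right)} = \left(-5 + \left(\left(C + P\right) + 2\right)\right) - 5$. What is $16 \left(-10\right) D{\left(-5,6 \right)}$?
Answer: $1120$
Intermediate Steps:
$D{\left(C,P \right)} = -8 + C + P$ ($D{\left(C,P \right)} = \left(-5 + \left(2 + C + P\right)\right) - 5 = \left(-3 + C + P\right) - 5 = -8 + C + P$)
$16 \left(-10\right) D{\left(-5,6 \right)} = 16 \left(-10\right) \left(-8 - 5 + 6\right) = \left(-160\right) \left(-7\right) = 1120$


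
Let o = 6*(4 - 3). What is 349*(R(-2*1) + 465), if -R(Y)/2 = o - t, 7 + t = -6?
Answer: 149023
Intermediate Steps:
o = 6 (o = 6*1 = 6)
t = -13 (t = -7 - 6 = -13)
R(Y) = -38 (R(Y) = -2*(6 - 1*(-13)) = -2*(6 + 13) = -2*19 = -38)
349*(R(-2*1) + 465) = 349*(-38 + 465) = 349*427 = 149023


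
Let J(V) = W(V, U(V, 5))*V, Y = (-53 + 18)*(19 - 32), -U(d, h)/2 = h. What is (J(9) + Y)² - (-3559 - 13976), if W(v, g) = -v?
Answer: 157411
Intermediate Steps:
U(d, h) = -2*h
Y = 455 (Y = -35*(-13) = 455)
J(V) = -V² (J(V) = (-V)*V = -V²)
(J(9) + Y)² - (-3559 - 13976) = (-1*9² + 455)² - (-3559 - 13976) = (-1*81 + 455)² - 1*(-17535) = (-81 + 455)² + 17535 = 374² + 17535 = 139876 + 17535 = 157411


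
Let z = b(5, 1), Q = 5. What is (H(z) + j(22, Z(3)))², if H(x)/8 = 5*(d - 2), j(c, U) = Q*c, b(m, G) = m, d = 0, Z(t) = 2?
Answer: 900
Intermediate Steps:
j(c, U) = 5*c
z = 5
H(x) = -80 (H(x) = 8*(5*(0 - 2)) = 8*(5*(-2)) = 8*(-10) = -80)
(H(z) + j(22, Z(3)))² = (-80 + 5*22)² = (-80 + 110)² = 30² = 900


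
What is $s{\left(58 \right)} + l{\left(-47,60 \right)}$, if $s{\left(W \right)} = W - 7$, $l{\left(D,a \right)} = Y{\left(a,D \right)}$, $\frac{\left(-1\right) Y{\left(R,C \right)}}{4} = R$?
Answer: $-189$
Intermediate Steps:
$Y{\left(R,C \right)} = - 4 R$
$l{\left(D,a \right)} = - 4 a$
$s{\left(W \right)} = -7 + W$ ($s{\left(W \right)} = W - 7 = -7 + W$)
$s{\left(58 \right)} + l{\left(-47,60 \right)} = \left(-7 + 58\right) - 240 = 51 - 240 = -189$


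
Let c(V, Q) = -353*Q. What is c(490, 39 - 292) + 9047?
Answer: 98356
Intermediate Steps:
c(490, 39 - 292) + 9047 = -353*(39 - 292) + 9047 = -353*(-253) + 9047 = 89309 + 9047 = 98356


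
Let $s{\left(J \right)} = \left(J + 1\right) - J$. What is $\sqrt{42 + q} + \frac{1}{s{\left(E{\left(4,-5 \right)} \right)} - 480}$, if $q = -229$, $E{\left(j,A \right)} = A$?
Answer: $- \frac{1}{479} + i \sqrt{187} \approx -0.0020877 + 13.675 i$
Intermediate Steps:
$s{\left(J \right)} = 1$ ($s{\left(J \right)} = \left(1 + J\right) - J = 1$)
$\sqrt{42 + q} + \frac{1}{s{\left(E{\left(4,-5 \right)} \right)} - 480} = \sqrt{42 - 229} + \frac{1}{1 - 480} = \sqrt{-187} + \frac{1}{-479} = i \sqrt{187} - \frac{1}{479} = - \frac{1}{479} + i \sqrt{187}$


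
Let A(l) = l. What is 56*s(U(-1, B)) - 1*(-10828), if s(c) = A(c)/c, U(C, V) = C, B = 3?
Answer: 10884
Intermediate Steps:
s(c) = 1 (s(c) = c/c = 1)
56*s(U(-1, B)) - 1*(-10828) = 56*1 - 1*(-10828) = 56 + 10828 = 10884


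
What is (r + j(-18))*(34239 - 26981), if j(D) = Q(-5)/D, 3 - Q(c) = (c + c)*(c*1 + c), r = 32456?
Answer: 2120442845/9 ≈ 2.3560e+8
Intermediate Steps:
Q(c) = 3 - 4*c² (Q(c) = 3 - (c + c)*(c*1 + c) = 3 - 2*c*(c + c) = 3 - 2*c*2*c = 3 - 4*c²)
j(D) = -97/D (j(D) = (3 - 4*(-5)²)/D = (3 - 4*25)/D = (3 - 100)/D = -97/D)
(r + j(-18))*(34239 - 26981) = (32456 - 97/(-18))*(34239 - 26981) = (32456 - 97*(-1/18))*7258 = (32456 + 97/18)*7258 = (584305/18)*7258 = 2120442845/9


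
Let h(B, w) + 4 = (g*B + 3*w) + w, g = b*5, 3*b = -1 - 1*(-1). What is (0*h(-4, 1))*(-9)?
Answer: 0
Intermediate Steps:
b = 0 (b = (-1 - 1*(-1))/3 = (-1 + 1)/3 = (⅓)*0 = 0)
g = 0 (g = 0*5 = 0)
h(B, w) = -4 + 4*w (h(B, w) = -4 + ((0*B + 3*w) + w) = -4 + ((0 + 3*w) + w) = -4 + (3*w + w) = -4 + 4*w)
(0*h(-4, 1))*(-9) = (0*(-4 + 4*1))*(-9) = (0*(-4 + 4))*(-9) = (0*0)*(-9) = 0*(-9) = 0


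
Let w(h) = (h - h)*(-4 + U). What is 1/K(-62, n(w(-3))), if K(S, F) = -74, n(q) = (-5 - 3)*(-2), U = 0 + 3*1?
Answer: -1/74 ≈ -0.013514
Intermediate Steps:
U = 3 (U = 0 + 3 = 3)
w(h) = 0 (w(h) = (h - h)*(-4 + 3) = 0*(-1) = 0)
n(q) = 16 (n(q) = -8*(-2) = 16)
1/K(-62, n(w(-3))) = 1/(-74) = -1/74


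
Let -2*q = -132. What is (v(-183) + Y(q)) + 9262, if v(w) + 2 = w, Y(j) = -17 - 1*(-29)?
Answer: 9089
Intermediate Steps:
q = 66 (q = -½*(-132) = 66)
Y(j) = 12 (Y(j) = -17 + 29 = 12)
v(w) = -2 + w
(v(-183) + Y(q)) + 9262 = ((-2 - 183) + 12) + 9262 = (-185 + 12) + 9262 = -173 + 9262 = 9089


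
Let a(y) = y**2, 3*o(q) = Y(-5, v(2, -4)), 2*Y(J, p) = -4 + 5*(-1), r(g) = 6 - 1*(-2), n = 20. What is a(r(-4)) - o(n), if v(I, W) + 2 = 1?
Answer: 131/2 ≈ 65.500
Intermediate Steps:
r(g) = 8 (r(g) = 6 + 2 = 8)
v(I, W) = -1 (v(I, W) = -2 + 1 = -1)
Y(J, p) = -9/2 (Y(J, p) = (-4 + 5*(-1))/2 = (-4 - 5)/2 = (1/2)*(-9) = -9/2)
o(q) = -3/2 (o(q) = (1/3)*(-9/2) = -3/2)
a(r(-4)) - o(n) = 8**2 - 1*(-3/2) = 64 + 3/2 = 131/2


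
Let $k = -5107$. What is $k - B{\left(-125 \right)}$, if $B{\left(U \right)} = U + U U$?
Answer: $-20607$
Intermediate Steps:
$B{\left(U \right)} = U + U^{2}$
$k - B{\left(-125 \right)} = -5107 - - 125 \left(1 - 125\right) = -5107 - \left(-125\right) \left(-124\right) = -5107 - 15500 = -20607$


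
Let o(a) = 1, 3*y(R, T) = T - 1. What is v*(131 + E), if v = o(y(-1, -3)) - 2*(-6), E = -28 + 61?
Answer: 2132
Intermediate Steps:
y(R, T) = -⅓ + T/3 (y(R, T) = (T - 1)/3 = (-1 + T)/3 = -⅓ + T/3)
E = 33
v = 13 (v = 1 - 2*(-6) = 1 + 12 = 13)
v*(131 + E) = 13*(131 + 33) = 13*164 = 2132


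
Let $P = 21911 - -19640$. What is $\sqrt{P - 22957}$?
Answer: $3 \sqrt{2066} \approx 136.36$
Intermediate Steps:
$P = 41551$ ($P = 21911 + 19640 = 41551$)
$\sqrt{P - 22957} = \sqrt{41551 - 22957} = \sqrt{18594} = 3 \sqrt{2066}$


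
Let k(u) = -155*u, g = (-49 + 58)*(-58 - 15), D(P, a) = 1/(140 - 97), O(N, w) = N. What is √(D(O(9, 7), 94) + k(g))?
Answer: √188292958/43 ≈ 319.12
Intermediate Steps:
D(P, a) = 1/43
g = -657 (g = 9*(-73) = -657)
√(D(O(9, 7), 94) + k(g)) = √(1/43 - 155*(-657)) = √(1/43 + 101835) = √(4378906/43) = √188292958/43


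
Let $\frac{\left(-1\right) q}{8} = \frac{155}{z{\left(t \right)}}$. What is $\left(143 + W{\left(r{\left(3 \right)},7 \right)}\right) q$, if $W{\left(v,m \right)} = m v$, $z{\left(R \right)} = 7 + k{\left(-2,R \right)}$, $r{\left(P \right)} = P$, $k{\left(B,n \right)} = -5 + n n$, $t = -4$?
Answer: $- \frac{101680}{9} \approx -11298.0$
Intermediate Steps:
$k{\left(B,n \right)} = -5 + n^{2}$
$z{\left(R \right)} = 2 + R^{2}$ ($z{\left(R \right)} = 7 + \left(-5 + R^{2}\right) = 2 + R^{2}$)
$q = - \frac{620}{9}$ ($q = - 8 \frac{155}{2 + \left(-4\right)^{2}} = - 8 \frac{155}{2 + 16} = - 8 \cdot \frac{155}{18} = - 8 \cdot 155 \cdot \frac{1}{18} = \left(-8\right) \frac{155}{18} = - \frac{620}{9} \approx -68.889$)
$\left(143 + W{\left(r{\left(3 \right)},7 \right)}\right) q = \left(143 + 7 \cdot 3\right) \left(- \frac{620}{9}\right) = \left(143 + 21\right) \left(- \frac{620}{9}\right) = 164 \left(- \frac{620}{9}\right) = - \frac{101680}{9}$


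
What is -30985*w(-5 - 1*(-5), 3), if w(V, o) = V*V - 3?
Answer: 92955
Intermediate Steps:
w(V, o) = -3 + V**2 (w(V, o) = V**2 - 3 = -3 + V**2)
-30985*w(-5 - 1*(-5), 3) = -30985*(-3 + (-5 - 1*(-5))**2) = -30985*(-3 + (-5 + 5)**2) = -30985*(-3 + 0**2) = -30985*(-3 + 0) = -30985*(-3) = 92955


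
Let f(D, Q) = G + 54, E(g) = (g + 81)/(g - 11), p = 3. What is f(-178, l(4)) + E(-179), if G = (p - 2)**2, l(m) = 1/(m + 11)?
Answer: 5274/95 ≈ 55.516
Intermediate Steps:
E(g) = (81 + g)/(-11 + g)
l(m) = 1/(11 + m)
G = 1 (G = (3 - 2)**2 = 1**2 = 1)
f(D, Q) = 55 (f(D, Q) = 1 + 54 = 55)
f(-178, l(4)) + E(-179) = 55 + (81 - 179)/(-11 - 179) = 55 - 98/(-190) = 55 - 1/190*(-98) = 55 + 49/95 = 5274/95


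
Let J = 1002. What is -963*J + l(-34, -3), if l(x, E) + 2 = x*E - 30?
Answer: -964856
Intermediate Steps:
l(x, E) = -32 + E*x (l(x, E) = -2 + (x*E - 30) = -2 + (E*x - 30) = -2 + (-30 + E*x) = -32 + E*x)
-963*J + l(-34, -3) = -963*1002 + (-32 - 3*(-34)) = -964926 + (-32 + 102) = -964926 + 70 = -964856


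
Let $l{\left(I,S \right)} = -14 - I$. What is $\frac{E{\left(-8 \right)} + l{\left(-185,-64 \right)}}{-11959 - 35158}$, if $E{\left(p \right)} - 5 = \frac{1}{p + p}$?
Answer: $- \frac{2815}{753872} \approx -0.0037341$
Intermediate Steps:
$E{\left(p \right)} = 5 + \frac{1}{2 p}$ ($E{\left(p \right)} = 5 + \frac{1}{p + p} = 5 + \frac{1}{2 p}$)
$\frac{E{\left(-8 \right)} + l{\left(-185,-64 \right)}}{-11959 - 35158} = \frac{\left(5 + \frac{1}{2 \left(-8\right)}\right) - -171}{-11959 - 35158} = \frac{\left(5 + \frac{1}{2} \left(- \frac{1}{8}\right)\right) + \left(-14 + 185\right)}{-47117} = \left(\left(5 - \frac{1}{16}\right) + 171\right) \left(- \frac{1}{47117}\right) = \left(\frac{79}{16} + 171\right) \left(- \frac{1}{47117}\right) = \frac{2815}{16} \left(- \frac{1}{47117}\right) = - \frac{2815}{753872}$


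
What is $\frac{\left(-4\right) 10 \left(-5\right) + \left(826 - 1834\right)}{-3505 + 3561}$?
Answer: $- \frac{101}{7} \approx -14.429$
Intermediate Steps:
$\frac{\left(-4\right) 10 \left(-5\right) + \left(826 - 1834\right)}{-3505 + 3561} = \frac{\left(-40\right) \left(-5\right) - 1008}{56} = \left(200 - 1008\right) \frac{1}{56} = \left(-808\right) \frac{1}{56} = - \frac{101}{7}$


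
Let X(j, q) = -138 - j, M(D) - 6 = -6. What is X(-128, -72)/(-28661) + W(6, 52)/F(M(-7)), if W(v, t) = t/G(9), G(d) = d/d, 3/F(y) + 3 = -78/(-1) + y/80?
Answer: 37259310/28661 ≈ 1300.0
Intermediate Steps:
M(D) = 0 (M(D) = 6 - 6 = 0)
F(y) = 3/(75 + y/80) (F(y) = 3/(-3 + (-78/(-1) + y/80)) = 3/(-3 + (-78*(-1) + y*(1/80))) = 3/(-3 + (78 + y/80)) = 3/(75 + y/80))
G(d) = 1
W(v, t) = t (W(v, t) = t/1 = t*1 = t)
X(-128, -72)/(-28661) + W(6, 52)/F(M(-7)) = (-138 - 1*(-128))/(-28661) + 52/((240/(6000 + 0))) = (-138 + 128)*(-1/28661) + 52/((240/6000)) = -10*(-1/28661) + 52/((240*(1/6000))) = 10/28661 + 52/(1/25) = 10/28661 + 52*25 = 10/28661 + 1300 = 37259310/28661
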